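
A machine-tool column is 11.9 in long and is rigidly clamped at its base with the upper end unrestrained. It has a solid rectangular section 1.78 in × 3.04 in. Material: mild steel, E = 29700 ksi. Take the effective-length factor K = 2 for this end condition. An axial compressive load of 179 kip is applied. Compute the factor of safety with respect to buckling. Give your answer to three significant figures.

n ≈ 4.13

Buckling occurs about the weak axis: I_min = h·b³/12 with b = 1.78 in (the shorter side).
I_min = 3.04×1.78³/12 = 1.429 in⁴
Effective length L_e = K·L = 2 × 11.9 = 23.80 in
P_cr = π²EI / L_e² = π² × 29700×10³ × 1.429 / 23.80² = 7.394×10^5 lb
Factor of safety n = P_cr / P = 739.36 / 179 = 4.13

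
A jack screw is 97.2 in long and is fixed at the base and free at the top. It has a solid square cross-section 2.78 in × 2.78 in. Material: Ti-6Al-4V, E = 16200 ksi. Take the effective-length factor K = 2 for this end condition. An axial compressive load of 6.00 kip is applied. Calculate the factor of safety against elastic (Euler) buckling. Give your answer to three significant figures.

n ≈ 3.51

I = a⁴/12 = 2.78⁴/12 = 4.977 in⁴
Effective length L_e = K·L = 2 × 97.2 = 194.4 in
P_cr = π²EI / L_e² = π² × 16200×10³ × 4.977 / 194.4² = 2.106×10^4 lb
Factor of safety n = P_cr / P = 21.058 / 6.00 = 3.51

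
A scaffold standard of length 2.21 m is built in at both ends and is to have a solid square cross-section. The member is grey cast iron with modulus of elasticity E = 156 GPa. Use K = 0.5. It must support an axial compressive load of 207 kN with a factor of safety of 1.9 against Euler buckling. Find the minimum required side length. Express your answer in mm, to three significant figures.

a ≈ 44.0 mm

Required P_cr = n·P = 1.9 × 207 = 393.3 kN
L_e = K·L = 0.5 × 2.21 = 1.105 m
Required I = P_cr·L_e²/(π²E) = 3.933×10^5 × 1.105² / (π² × 1.56×10^11) = 3.119×10^-7 m⁴
I_req = 3.119×10^5 mm⁴
Solid square: I = a⁴/12  ⇒  a = (12I)^(1/4) = (12×3.119×10^5)^(1/4) = 44.0 mm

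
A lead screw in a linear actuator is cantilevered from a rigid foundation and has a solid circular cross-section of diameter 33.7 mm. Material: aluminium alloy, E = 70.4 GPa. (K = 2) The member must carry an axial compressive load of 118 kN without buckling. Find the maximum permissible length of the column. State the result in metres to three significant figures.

L_max ≈ 0.305 m

I = πd⁴/64 = π×33.7⁴/64 = 6.331×10^4 mm⁴
I = 6.331×10^-8 m⁴
At the buckling limit P_cr = P = 1.180×10^5 N
From P_cr = π²EI/(K·L)²:  L = (1/K)·√(π²EI/P_cr) = (1/2)·√(π²×7.04×10^10×6.331×10^-8/1.180×10^5)
L = 0.305 m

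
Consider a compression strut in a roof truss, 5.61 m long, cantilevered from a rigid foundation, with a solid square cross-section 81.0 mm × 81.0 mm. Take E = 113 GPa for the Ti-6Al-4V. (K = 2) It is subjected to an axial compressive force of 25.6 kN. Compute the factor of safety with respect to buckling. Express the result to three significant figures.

n ≈ 1.24

I = a⁴/12 = 81.0⁴/12 = 3.587×10^6 mm⁴
I = 3.587×10^6 mm⁴ = 3.587×10^-6 m⁴
Effective length L_e = K·L = 2 × 5.61 = 11.22 m
P_cr = π²EI / L_e² = π² × 113×10⁹ × 3.587×10^-6 / 11.22² = 3.178×10^4 N
Factor of safety n = P_cr / P = 31.780 / 25.6 = 1.24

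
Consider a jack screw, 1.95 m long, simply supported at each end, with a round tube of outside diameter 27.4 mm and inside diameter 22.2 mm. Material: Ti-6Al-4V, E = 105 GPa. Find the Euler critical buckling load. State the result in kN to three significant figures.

P_cr ≈ 4.29 kN

d_o = 27.4 mm, d_i = 22.2 mm
I = π(d_o⁴ − d_i⁴)/64 = π(27.4⁴ − 22.20⁴)/64 = 1.574×10^4 mm⁴
I = 1.574×10^4 mm⁴ = 1.574×10^-8 m⁴
Effective length L_e = K·L = 1 × 1.95 = 1.950 m
P_cr = π²EI / L_e² = π² × 105×10⁹ × 1.574×10^-8 / 1.950² = 4.291×10^3 N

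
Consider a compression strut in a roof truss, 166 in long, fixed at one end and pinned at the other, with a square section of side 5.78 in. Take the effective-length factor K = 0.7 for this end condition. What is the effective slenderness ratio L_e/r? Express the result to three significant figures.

λ ≈ 69.6

For a square r = a/√12 = 5.78/√12 = 1.669 in
L_e = K·L = 0.7 × 166 = 116.2 in
λ = L_e / r_min = 116.20 / 1.669 = 69.6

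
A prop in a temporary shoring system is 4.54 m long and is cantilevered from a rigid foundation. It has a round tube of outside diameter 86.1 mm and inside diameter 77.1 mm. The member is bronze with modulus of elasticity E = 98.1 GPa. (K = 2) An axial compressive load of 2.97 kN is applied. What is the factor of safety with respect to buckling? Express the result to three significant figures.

n ≈ 3.81

d_o = 86.1 mm, d_i = 77.1 mm
I = π(d_o⁴ − d_i⁴)/64 = π(86.1⁴ − 77.10⁴)/64 = 9.631×10^5 mm⁴
I = 9.631×10^5 mm⁴ = 9.631×10^-7 m⁴
Effective length L_e = K·L = 2 × 4.54 = 9.080 m
P_cr = π²EI / L_e² = π² × 98.1×10⁹ × 9.631×10^-7 / 9.080² = 1.131×10^4 N
Factor of safety n = P_cr / P = 11.310 / 2.97 = 3.81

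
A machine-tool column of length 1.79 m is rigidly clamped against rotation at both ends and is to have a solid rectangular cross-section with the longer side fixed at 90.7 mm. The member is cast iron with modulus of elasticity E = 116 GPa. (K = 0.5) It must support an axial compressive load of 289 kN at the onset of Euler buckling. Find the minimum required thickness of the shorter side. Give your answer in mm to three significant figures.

b ≈ 29.9 mm

L_e = K·L = 0.5 × 1.79 = 0.8950 m
Required I = P_cr·L_e²/(π²E) = 2.890×10^5 × 0.8950² / (π² × 1.16×10^11) = 2.022×10^-7 m⁴
I_req = 2.022×10^5 mm⁴
Rectangle, weak axis: I_min = h·b³/12 with h = 90.7 mm fixed  ⇒  b = (12I/h)^(1/3) = 29.9 mm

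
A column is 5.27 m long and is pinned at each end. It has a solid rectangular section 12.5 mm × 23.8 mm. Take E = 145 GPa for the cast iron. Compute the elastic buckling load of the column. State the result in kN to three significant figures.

P_cr ≈ 0.200 kN

Buckling occurs about the weak axis: I_min = h·b³/12 with b = 12.5 mm (the shorter side).
I_min = 23.8×12.5³/12 = 3.874×10^3 mm⁴
I = 3.874×10^3 mm⁴ = 3.874×10^-9 m⁴
Effective length L_e = K·L = 1 × 5.27 = 5.270 m
P_cr = π²EI / L_e² = π² × 145×10⁹ × 3.874×10^-9 / 5.270² = 199.6 N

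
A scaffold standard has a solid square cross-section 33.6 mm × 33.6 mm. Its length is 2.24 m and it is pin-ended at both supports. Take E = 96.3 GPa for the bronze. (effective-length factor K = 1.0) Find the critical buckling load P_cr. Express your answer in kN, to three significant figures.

I = a⁴/12 = 33.6⁴/12 = 1.062×10^5 mm⁴
I = 1.062×10^5 mm⁴ = 1.062×10^-7 m⁴
Effective length L_e = K·L = 1 × 2.24 = 2.240 m
P_cr = π²EI / L_e² = π² × 96.3×10⁹ × 1.062×10^-7 / 2.240² = 2.012×10^4 N

P_cr ≈ 20.1 kN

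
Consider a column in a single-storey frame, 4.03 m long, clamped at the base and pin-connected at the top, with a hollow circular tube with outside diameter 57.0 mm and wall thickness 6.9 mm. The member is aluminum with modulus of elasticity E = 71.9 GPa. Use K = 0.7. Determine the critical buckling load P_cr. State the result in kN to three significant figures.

P_cr ≈ 31.0 kN

Inner diameter d_i = 57.0 − 2×6.9 = 43.20 mm
I = π(d_o⁴ − d_i⁴)/64 = π(57.0⁴ − 43.20⁴)/64 = 3.472×10^5 mm⁴
I = 3.472×10^5 mm⁴ = 3.472×10^-7 m⁴
Effective length L_e = K·L = 0.7 × 4.03 = 2.821 m
P_cr = π²EI / L_e² = π² × 71.9×10⁹ × 3.472×10^-7 / 2.821² = 3.096×10^4 N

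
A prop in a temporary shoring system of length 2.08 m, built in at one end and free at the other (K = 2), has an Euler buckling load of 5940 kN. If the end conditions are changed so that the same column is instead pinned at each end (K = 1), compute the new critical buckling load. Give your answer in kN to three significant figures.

P_cr ≈ 23800 kN

P_cr ∝ 1/K², so P_cr,new = P_cr,old × (K_old/K_new)² = 5940 × (2/1)²
= 5940 × 4.000 = 23800 kN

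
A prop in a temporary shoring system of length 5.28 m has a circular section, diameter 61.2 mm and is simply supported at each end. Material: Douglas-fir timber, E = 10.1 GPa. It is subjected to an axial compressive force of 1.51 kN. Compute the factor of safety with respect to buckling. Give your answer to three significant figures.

I = πd⁴/64 = π×61.2⁴/64 = 6.886×10^5 mm⁴
I = 6.886×10^5 mm⁴ = 6.886×10^-7 m⁴
Effective length L_e = K·L = 1 × 5.28 = 5.280 m
P_cr = π²EI / L_e² = π² × 10.1×10⁹ × 6.886×10^-7 / 5.280² = 2.462×10^3 N
Factor of safety n = P_cr / P = 2.4622 / 1.51 = 1.63

n ≈ 1.63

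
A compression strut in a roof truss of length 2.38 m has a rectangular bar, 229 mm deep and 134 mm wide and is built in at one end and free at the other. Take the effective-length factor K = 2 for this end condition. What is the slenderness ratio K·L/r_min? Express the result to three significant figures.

For a rectangle r_min = b/√12 = 134/√12 = 38.68 mm
L_e = K·L = 2 × 2.38 m = 4.760 m = 4760.0 mm
λ = L_e / r_min = 4760.0 / 38.68 = 123

λ ≈ 123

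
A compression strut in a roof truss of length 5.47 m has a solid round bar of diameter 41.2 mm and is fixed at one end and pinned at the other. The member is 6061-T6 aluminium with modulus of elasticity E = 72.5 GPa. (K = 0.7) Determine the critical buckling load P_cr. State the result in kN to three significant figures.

P_cr ≈ 6.90 kN

I = πd⁴/64 = π×41.2⁴/64 = 1.414×10^5 mm⁴
I = 1.414×10^5 mm⁴ = 1.414×10^-7 m⁴
Effective length L_e = K·L = 0.7 × 5.47 = 3.829 m
P_cr = π²EI / L_e² = π² × 72.5×10⁹ × 1.414×10^-7 / 3.829² = 6.903×10^3 N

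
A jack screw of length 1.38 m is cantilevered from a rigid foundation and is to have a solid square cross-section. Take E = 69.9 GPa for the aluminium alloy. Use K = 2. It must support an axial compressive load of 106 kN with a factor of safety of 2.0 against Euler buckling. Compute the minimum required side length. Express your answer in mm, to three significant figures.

a ≈ 72.8 mm

Required P_cr = n·P = 2.0 × 106 = 212.0 kN
L_e = K·L = 2 × 1.38 = 2.760 m
Required I = P_cr·L_e²/(π²E) = 2.120×10^5 × 2.760² / (π² × 6.99×10^10) = 2.341×10^-6 m⁴
I_req = 2.341×10^6 mm⁴
Solid square: I = a⁴/12  ⇒  a = (12I)^(1/4) = (12×2.341×10^6)^(1/4) = 72.8 mm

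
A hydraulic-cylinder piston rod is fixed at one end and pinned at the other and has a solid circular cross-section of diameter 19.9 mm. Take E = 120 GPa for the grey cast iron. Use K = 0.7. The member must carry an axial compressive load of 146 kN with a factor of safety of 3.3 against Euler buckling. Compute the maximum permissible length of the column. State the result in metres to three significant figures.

I = πd⁴/64 = π×19.9⁴/64 = 7.698×10^3 mm⁴
I = 7.698×10^-9 m⁴
Required critical load P_cr = n·P = 3.3 × 146 = 481.8 kN = 4.818×10^5 N
From P_cr = π²EI/(K·L)²:  L = (1/K)·√(π²EI/P_cr) = (1/0.7)·√(π²×1.20×10^11×7.698×10^-9/4.818×10^5)
L = 0.197 m

L_max ≈ 0.197 m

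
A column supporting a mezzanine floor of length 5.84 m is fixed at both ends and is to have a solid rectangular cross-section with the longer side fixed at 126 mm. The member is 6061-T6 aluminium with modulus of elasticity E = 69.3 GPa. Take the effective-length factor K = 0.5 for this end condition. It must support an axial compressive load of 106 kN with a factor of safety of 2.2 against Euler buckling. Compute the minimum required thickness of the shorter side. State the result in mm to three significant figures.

Required P_cr = n·P = 2.2 × 106 = 233.2 kN
L_e = K·L = 0.5 × 5.84 = 2.920 m
Required I = P_cr·L_e²/(π²E) = 2.332×10^5 × 2.920² / (π² × 6.93×10^10) = 2.907×10^-6 m⁴
I_req = 2.907×10^6 mm⁴
Rectangle, weak axis: I_min = h·b³/12 with h = 126 mm fixed  ⇒  b = (12I/h)^(1/3) = 65.2 mm

b ≈ 65.2 mm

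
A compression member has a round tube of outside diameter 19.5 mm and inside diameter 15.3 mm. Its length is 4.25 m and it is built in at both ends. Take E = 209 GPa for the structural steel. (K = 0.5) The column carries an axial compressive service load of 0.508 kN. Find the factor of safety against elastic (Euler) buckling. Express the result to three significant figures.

d_o = 19.5 mm, d_i = 15.3 mm
I = π(d_o⁴ − d_i⁴)/64 = π(19.5⁴ − 15.30⁴)/64 = 4.408×10^3 mm⁴
I = 4.408×10^3 mm⁴ = 4.408×10^-9 m⁴
Effective length L_e = K·L = 0.5 × 4.25 = 2.125 m
P_cr = π²EI / L_e² = π² × 209×10⁹ × 4.408×10^-9 / 2.125² = 2.013×10^3 N
Factor of safety n = P_cr / P = 2.0134 / 0.508 = 3.96

n ≈ 3.96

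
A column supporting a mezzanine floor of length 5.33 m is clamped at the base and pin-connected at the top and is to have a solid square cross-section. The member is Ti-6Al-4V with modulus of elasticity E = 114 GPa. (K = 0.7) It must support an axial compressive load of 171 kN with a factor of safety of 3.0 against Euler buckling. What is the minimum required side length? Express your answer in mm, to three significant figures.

a ≈ 93.4 mm

Required P_cr = n·P = 3.0 × 171 = 513.0 kN
L_e = K·L = 0.7 × 5.33 = 3.731 m
Required I = P_cr·L_e²/(π²E) = 5.130×10^5 × 3.731² / (π² × 1.14×10^11) = 6.347×10^-6 m⁴
I_req = 6.347×10^6 mm⁴
Solid square: I = a⁴/12  ⇒  a = (12I)^(1/4) = (12×6.347×10^6)^(1/4) = 93.4 mm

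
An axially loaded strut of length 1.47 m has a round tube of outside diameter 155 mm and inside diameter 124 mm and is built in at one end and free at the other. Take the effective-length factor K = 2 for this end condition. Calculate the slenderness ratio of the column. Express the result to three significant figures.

d_o = 155 mm, d_i = 124 mm
I = π(d_o⁴ − d_i⁴)/64 = π(155⁴ − 124.0⁴)/64 = 1.673×10^7 mm⁴
A = 6.793×10^3 mm²;  r_min = √(I/A) = √(1.673×10^7/6.793×10^3) = 49.62 mm
L_e = K·L = 2 × 1.47 m = 2.940 m = 2940.0 mm
λ = L_e / r_min = 2940.0 / 49.62 = 59.2

λ ≈ 59.2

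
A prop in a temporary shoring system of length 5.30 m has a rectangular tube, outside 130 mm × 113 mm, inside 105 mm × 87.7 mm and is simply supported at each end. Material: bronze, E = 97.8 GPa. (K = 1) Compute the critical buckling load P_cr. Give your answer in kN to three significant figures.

P_cr ≈ 334 kN

Weak-axis I_min = (h_o·b_o³ − h_i·b_i³)/12 with b_o = 113, b_i = 87.70 mm (shorter outer/inner sides).
I_min = (130×113³ − 105.0×87.70³)/12 = 9.729×10^6 mm⁴
I = 9.729×10^6 mm⁴ = 9.729×10^-6 m⁴
Effective length L_e = K·L = 1 × 5.30 = 5.300 m
P_cr = π²EI / L_e² = π² × 97.8×10⁹ × 9.729×10^-6 / 5.300² = 3.343×10^5 N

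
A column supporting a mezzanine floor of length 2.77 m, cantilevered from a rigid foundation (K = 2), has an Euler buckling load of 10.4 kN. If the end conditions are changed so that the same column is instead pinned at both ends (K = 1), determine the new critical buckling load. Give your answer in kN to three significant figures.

P_cr ∝ 1/K², so P_cr,new = P_cr,old × (K_old/K_new)² = 10.4 × (2/1)²
= 10.4 × 4.000 = 41.6 kN

P_cr ≈ 41.6 kN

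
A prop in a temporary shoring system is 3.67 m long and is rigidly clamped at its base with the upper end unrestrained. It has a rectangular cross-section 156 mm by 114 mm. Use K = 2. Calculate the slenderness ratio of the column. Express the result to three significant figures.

λ ≈ 223

For a rectangle r_min = b/√12 = 114/√12 = 32.91 mm
L_e = K·L = 2 × 3.67 m = 7.340 m = 7340.0 mm
λ = L_e / r_min = 7340.0 / 32.91 = 223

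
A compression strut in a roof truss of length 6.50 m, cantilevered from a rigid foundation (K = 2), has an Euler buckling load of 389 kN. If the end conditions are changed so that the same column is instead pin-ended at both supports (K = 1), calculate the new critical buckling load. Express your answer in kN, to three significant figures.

P_cr ≈ 1560 kN

P_cr ∝ 1/K², so P_cr,new = P_cr,old × (K_old/K_new)² = 389 × (2/1)²
= 389 × 4.000 = 1560 kN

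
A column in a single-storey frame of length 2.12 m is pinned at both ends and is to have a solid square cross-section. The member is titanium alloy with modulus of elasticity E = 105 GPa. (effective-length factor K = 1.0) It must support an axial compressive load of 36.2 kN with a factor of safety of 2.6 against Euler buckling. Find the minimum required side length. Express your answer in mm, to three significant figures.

a ≈ 47.0 mm

Required P_cr = n·P = 2.6 × 36.2 = 94.12 kN
L_e = K·L = 1 × 2.12 = 2.120 m
Required I = P_cr·L_e²/(π²E) = 9.412×10^4 × 2.120² / (π² × 1.05×10^11) = 4.082×10^-7 m⁴
I_req = 4.082×10^5 mm⁴
Solid square: I = a⁴/12  ⇒  a = (12I)^(1/4) = (12×4.082×10^5)^(1/4) = 47.0 mm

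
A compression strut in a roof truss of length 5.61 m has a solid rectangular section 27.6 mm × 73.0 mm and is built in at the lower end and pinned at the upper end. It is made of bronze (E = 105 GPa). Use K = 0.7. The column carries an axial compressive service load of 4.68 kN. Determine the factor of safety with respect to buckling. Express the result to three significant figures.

n ≈ 1.84

Buckling occurs about the weak axis: I_min = h·b³/12 with b = 27.6 mm (the shorter side).
I_min = 73.0×27.6³/12 = 1.279×10^5 mm⁴
I = 1.279×10^5 mm⁴ = 1.279×10^-7 m⁴
Effective length L_e = K·L = 0.7 × 5.61 = 3.927 m
P_cr = π²EI / L_e² = π² × 105×10⁹ × 1.279×10^-7 / 3.927² = 8.595×10^3 N
Factor of safety n = P_cr / P = 8.5948 / 4.68 = 1.84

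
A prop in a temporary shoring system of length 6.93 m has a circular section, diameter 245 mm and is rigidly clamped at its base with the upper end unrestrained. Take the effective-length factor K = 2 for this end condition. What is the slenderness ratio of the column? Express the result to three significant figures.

For a solid circle r = d/4 = 245/4 = 61.25 mm
L_e = K·L = 2 × 6.93 m = 13.86 m = 13860 mm
λ = L_e / r_min = 13860 / 61.25 = 226

λ ≈ 226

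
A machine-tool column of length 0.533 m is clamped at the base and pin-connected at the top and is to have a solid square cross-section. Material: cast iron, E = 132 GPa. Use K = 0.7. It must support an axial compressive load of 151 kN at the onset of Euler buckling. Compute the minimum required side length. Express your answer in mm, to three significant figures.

L_e = K·L = 0.7 × 0.533 = 0.3731 m
Required I = P_cr·L_e²/(π²E) = 1.510×10^5 × 0.3731² / (π² × 1.32×10^11) = 1.613×10^-8 m⁴
I_req = 1.613×10^4 mm⁴
Solid square: I = a⁴/12  ⇒  a = (12I)^(1/4) = (12×1.613×10^4)^(1/4) = 21.0 mm

a ≈ 21.0 mm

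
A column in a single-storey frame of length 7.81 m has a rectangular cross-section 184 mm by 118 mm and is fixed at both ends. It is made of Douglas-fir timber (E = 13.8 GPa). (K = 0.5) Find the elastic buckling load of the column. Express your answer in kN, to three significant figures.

Buckling occurs about the weak axis: I_min = h·b³/12 with b = 118 mm (the shorter side).
I_min = 184×118³/12 = 2.519×10^7 mm⁴
I = 2.519×10^7 mm⁴ = 2.519×10^-5 m⁴
Effective length L_e = K·L = 0.5 × 7.81 = 3.905 m
P_cr = π²EI / L_e² = π² × 13.8×10⁹ × 2.519×10^-5 / 3.905² = 2.250×10^5 N

P_cr ≈ 225 kN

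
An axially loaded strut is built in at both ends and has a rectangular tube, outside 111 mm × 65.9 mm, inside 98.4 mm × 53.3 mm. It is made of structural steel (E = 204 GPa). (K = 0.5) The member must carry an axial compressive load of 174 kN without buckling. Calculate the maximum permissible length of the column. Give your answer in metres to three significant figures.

Weak-axis I_min = (h_o·b_o³ − h_i·b_i³)/12 with b_o = 65.9, b_i = 53.30 mm (shorter outer/inner sides).
I_min = (111×65.9³ − 98.40×53.30³)/12 = 1.406×10^6 mm⁴
I = 1.406×10^-6 m⁴
At the buckling limit P_cr = P = 1.740×10^5 N
From P_cr = π²EI/(K·L)²:  L = (1/K)·√(π²EI/P_cr) = (1/0.5)·√(π²×2.04×10^11×1.406×10^-6/1.740×10^5)
L = 8.07 m

L_max ≈ 8.07 m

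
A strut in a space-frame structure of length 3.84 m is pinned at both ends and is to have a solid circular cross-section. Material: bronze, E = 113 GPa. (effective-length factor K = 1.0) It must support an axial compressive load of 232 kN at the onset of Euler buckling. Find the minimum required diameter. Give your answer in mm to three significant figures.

L_e = K·L = 1 × 3.84 = 3.840 m
Required I = P_cr·L_e²/(π²E) = 2.320×10^5 × 3.840² / (π² × 1.13×10^11) = 3.067×10^-6 m⁴
I_req = 3.067×10^6 mm⁴
Solid circle: I = πd⁴/64  ⇒  d = (64I/π)^(1/4) = (64×3.067×10^6/π)^(1/4) = 88.9 mm

d ≈ 88.9 mm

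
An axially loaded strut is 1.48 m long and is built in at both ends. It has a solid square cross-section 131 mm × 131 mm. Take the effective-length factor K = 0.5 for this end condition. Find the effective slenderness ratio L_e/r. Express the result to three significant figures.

I = a⁴/12 = 131⁴/12 = 2.454×10^7 mm⁴
A = 1.716×10^4 mm²;  r_min = √(I/A) = √(2.454×10^7/1.716×10^4) = 37.82 mm
L_e = K·L = 0.5 × 1.48 m = 0.7400 m = 740.00 mm
λ = L_e / r_min = 740.00 / 37.82 = 19.6

λ ≈ 19.6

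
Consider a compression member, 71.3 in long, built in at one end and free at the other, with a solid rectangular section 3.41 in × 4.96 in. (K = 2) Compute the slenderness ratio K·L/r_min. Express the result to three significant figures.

λ ≈ 145

For a rectangle r_min = b/√12 = 3.41/√12 = 0.9844 in
L_e = K·L = 2 × 71.3 = 142.6 in
λ = L_e / r_min = 142.60 / 0.9844 = 145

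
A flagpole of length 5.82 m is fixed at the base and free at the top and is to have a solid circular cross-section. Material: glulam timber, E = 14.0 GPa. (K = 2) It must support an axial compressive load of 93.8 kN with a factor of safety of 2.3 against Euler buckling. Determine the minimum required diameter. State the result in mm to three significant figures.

d ≈ 256 mm

Required P_cr = n·P = 2.3 × 93.8 = 215.7 kN
L_e = K·L = 2 × 5.82 = 11.64 m
Required I = P_cr·L_e²/(π²E) = 2.157×10^5 × 11.64² / (π² × 1.40×10^10) = 2.115×10^-4 m⁴
I_req = 2.115×10^8 mm⁴
Solid circle: I = πd⁴/64  ⇒  d = (64I/π)^(1/4) = (64×2.115×10^8/π)^(1/4) = 256 mm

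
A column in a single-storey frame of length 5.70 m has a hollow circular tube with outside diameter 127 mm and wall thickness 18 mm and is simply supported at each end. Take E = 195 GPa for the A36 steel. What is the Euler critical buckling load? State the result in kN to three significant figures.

P_cr ≈ 557 kN

Inner diameter d_i = 127 − 2×18 = 91.00 mm
I = π(d_o⁴ − d_i⁴)/64 = π(127⁴ − 91.00⁴)/64 = 9.404×10^6 mm⁴
I = 9.404×10^6 mm⁴ = 9.404×10^-6 m⁴
Effective length L_e = K·L = 1 × 5.70 = 5.700 m
P_cr = π²EI / L_e² = π² × 195×10⁹ × 9.404×10^-6 / 5.700² = 5.570×10^5 N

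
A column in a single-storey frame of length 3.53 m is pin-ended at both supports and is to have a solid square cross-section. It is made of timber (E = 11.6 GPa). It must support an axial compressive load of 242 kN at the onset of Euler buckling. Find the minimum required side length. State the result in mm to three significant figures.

L_e = K·L = 1 × 3.53 = 3.530 m
Required I = P_cr·L_e²/(π²E) = 2.420×10^5 × 3.530² / (π² × 1.16×10^10) = 2.634×10^-5 m⁴
I_req = 2.634×10^7 mm⁴
Solid square: I = a⁴/12  ⇒  a = (12I)^(1/4) = (12×2.634×10^7)^(1/4) = 133 mm

a ≈ 133 mm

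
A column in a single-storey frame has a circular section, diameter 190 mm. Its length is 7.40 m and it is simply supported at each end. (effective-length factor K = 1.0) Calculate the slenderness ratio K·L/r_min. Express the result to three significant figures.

λ ≈ 156

For a solid circle r = d/4 = 190/4 = 47.50 mm
L_e = K·L = 1 × 7.40 m = 7.400 m = 7400.0 mm
λ = L_e / r_min = 7400.0 / 47.50 = 156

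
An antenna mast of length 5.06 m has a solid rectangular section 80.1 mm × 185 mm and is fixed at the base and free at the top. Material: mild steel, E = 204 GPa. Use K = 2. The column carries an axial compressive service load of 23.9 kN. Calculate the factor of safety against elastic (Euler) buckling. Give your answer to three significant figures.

Buckling occurs about the weak axis: I_min = h·b³/12 with b = 80.1 mm (the shorter side).
I_min = 185×80.1³/12 = 7.923×10^6 mm⁴
I = 7.923×10^6 mm⁴ = 7.923×10^-6 m⁴
Effective length L_e = K·L = 2 × 5.06 = 10.12 m
P_cr = π²EI / L_e² = π² × 204×10⁹ × 7.923×10^-6 / 10.12² = 1.558×10^5 N
Factor of safety n = P_cr / P = 155.76 / 23.9 = 6.52

n ≈ 6.52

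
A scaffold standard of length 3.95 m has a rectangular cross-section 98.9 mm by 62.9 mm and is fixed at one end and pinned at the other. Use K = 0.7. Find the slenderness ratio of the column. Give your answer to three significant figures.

λ ≈ 152

Buckling occurs about the weak axis: I_min = h·b³/12 with b = 62.9 mm (the shorter side).
I_min = 98.9×62.9³/12 = 2.051×10^6 mm⁴
A = 6.221×10^3 mm²;  r_min = √(I/A) = √(2.051×10^6/6.221×10^3) = 18.16 mm
L_e = K·L = 0.7 × 3.95 m = 2.765 m = 2765.0 mm
λ = L_e / r_min = 2765.0 / 18.16 = 152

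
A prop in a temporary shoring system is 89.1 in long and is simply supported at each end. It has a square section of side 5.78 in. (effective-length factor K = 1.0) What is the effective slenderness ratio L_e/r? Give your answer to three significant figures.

λ ≈ 53.4

I = a⁴/12 = 5.78⁴/12 = 93.01 in⁴
A = 33.41 in²;  r_min = √(I/A) = √(93.01/33.41) = 1.669 in
L_e = K·L = 1 × 89.1 = 89.10 in
λ = L_e / r_min = 89.100 / 1.669 = 53.4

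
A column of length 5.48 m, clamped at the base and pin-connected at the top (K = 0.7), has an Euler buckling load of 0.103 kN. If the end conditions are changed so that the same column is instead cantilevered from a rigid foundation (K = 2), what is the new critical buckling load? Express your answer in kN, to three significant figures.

P_cr ∝ 1/K², so P_cr,new = P_cr,old × (K_old/K_new)² = 0.103 × (0.7/2)²
= 0.103 × 0.1225 = 0.0126 kN

P_cr ≈ 0.0126 kN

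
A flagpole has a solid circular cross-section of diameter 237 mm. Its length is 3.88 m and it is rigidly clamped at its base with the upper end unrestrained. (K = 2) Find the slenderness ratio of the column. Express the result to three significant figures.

λ ≈ 131

For a solid circle r = d/4 = 237/4 = 59.25 mm
L_e = K·L = 2 × 3.88 m = 7.760 m = 7760.0 mm
λ = L_e / r_min = 7760.0 / 59.25 = 131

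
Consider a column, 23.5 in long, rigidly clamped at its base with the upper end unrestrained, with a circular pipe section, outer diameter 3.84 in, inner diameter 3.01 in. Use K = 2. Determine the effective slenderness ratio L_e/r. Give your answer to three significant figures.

d_o = 3.84 in, d_i = 3.01 in
I = π(d_o⁴ − d_i⁴)/64 = π(3.84⁴ − 3.010⁴)/64 = 6.644 in⁴
A = 4.465 in²;  r_min = √(I/A) = √(6.644/4.465) = 1.220 in
L_e = K·L = 2 × 23.5 = 47.00 in
λ = L_e / r_min = 47.000 / 1.220 = 38.5

λ ≈ 38.5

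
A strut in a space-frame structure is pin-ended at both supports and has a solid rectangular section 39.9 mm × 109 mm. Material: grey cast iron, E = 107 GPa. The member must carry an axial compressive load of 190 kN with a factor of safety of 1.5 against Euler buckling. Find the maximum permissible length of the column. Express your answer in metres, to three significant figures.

L_max ≈ 1.46 m

Buckling occurs about the weak axis: I_min = h·b³/12 with b = 39.9 mm (the shorter side).
I_min = 109×39.9³/12 = 5.770×10^5 mm⁴
I = 5.770×10^-7 m⁴
Required critical load P_cr = n·P = 1.5 × 190 = 285.0 kN = 2.850×10^5 N
From P_cr = π²EI/(K·L)²:  L = (1/K)·√(π²EI/P_cr) = (1/1)·√(π²×1.07×10^11×5.770×10^-7/2.850×10^5)
L = 1.46 m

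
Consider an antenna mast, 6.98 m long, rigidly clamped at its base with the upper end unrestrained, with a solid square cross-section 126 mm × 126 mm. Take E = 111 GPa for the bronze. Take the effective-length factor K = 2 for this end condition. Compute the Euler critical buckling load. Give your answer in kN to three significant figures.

I = a⁴/12 = 126⁴/12 = 2.100×10^7 mm⁴
I = 2.100×10^7 mm⁴ = 2.100×10^-5 m⁴
Effective length L_e = K·L = 2 × 6.98 = 13.96 m
P_cr = π²EI / L_e² = π² × 111×10⁹ × 2.100×10^-5 / 13.96² = 1.181×10^5 N

P_cr ≈ 118 kN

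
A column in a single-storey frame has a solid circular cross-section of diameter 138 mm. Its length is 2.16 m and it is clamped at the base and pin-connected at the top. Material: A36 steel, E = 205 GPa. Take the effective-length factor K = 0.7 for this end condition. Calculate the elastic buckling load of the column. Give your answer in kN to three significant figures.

I = πd⁴/64 = π×138⁴/64 = 1.780×10^7 mm⁴
I = 1.780×10^7 mm⁴ = 1.780×10^-5 m⁴
Effective length L_e = K·L = 0.7 × 2.16 = 1.512 m
P_cr = π²EI / L_e² = π² × 205×10⁹ × 1.780×10^-5 / 1.512² = 1.576×10^7 N

P_cr ≈ 15800 kN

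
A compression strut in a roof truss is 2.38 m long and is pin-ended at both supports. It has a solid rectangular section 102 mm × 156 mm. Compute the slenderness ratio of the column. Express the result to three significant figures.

λ ≈ 80.8

For a rectangle r_min = b/√12 = 102/√12 = 29.44 mm
L_e = K·L = 1 × 2.38 m = 2.380 m = 2380.0 mm
λ = L_e / r_min = 2380.0 / 29.44 = 80.8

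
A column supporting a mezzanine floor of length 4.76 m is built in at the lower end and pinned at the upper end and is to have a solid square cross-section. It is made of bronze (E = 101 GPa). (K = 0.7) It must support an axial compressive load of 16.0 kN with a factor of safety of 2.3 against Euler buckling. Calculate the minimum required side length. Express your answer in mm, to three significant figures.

a ≈ 47.1 mm

Required P_cr = n·P = 2.3 × 16.0 = 36.80 kN
L_e = K·L = 0.7 × 4.76 = 3.332 m
Required I = P_cr·L_e²/(π²E) = 3.680×10^4 × 3.332² / (π² × 1.01×10^11) = 4.099×10^-7 m⁴
I_req = 4.099×10^5 mm⁴
Solid square: I = a⁴/12  ⇒  a = (12I)^(1/4) = (12×4.099×10^5)^(1/4) = 47.1 mm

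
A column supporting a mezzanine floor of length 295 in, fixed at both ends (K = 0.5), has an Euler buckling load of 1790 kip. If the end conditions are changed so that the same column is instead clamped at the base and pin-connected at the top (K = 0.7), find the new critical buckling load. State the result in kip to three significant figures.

P_cr ∝ 1/K², so P_cr,new = P_cr,old × (K_old/K_new)² = 1790 × (0.5/0.7)²
= 1790 × 0.5102 = 913 kip

P_cr ≈ 913 kip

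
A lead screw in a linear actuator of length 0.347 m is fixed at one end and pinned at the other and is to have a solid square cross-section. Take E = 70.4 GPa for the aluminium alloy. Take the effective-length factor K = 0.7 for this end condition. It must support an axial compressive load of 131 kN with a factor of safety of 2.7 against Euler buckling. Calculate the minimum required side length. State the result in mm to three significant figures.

a ≈ 24.5 mm

Required P_cr = n·P = 2.7 × 131 = 353.7 kN
L_e = K·L = 0.7 × 0.347 = 0.2429 m
Required I = P_cr·L_e²/(π²E) = 3.537×10^5 × 0.2429² / (π² × 7.04×10^10) = 3.003×10^-8 m⁴
I_req = 3.003×10^4 mm⁴
Solid square: I = a⁴/12  ⇒  a = (12I)^(1/4) = (12×3.003×10^4)^(1/4) = 24.5 mm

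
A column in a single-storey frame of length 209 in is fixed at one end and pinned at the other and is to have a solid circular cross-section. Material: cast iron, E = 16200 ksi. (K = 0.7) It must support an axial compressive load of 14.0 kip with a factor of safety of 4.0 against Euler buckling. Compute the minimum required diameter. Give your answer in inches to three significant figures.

Required P_cr = n·P = 4.0 × 14.0 = 56.00 kip
L_e = K·L = 0.7 × 209 = 146.3 in
Required I = P_cr·L_e²/(π²E) = 5.600×10^4 × 146.3² / (π² × 1.62×10^7) = 7.497 in⁴
Solid circle: I = πd⁴/64  ⇒  d = (64I/π)^(1/4) = (64×7.497/π)^(1/4) = 3.52 in

d ≈ 3.52 in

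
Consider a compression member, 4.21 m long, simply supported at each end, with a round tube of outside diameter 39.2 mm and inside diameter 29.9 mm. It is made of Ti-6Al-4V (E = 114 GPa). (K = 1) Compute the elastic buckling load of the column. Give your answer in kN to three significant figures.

d_o = 39.2 mm, d_i = 29.9 mm
I = π(d_o⁴ − d_i⁴)/64 = π(39.2⁴ − 29.90⁴)/64 = 7.667×10^4 mm⁴
I = 7.667×10^4 mm⁴ = 7.667×10^-8 m⁴
Effective length L_e = K·L = 1 × 4.21 = 4.210 m
P_cr = π²EI / L_e² = π² × 114×10⁹ × 7.667×10^-8 / 4.210² = 4.867×10^3 N

P_cr ≈ 4.87 kN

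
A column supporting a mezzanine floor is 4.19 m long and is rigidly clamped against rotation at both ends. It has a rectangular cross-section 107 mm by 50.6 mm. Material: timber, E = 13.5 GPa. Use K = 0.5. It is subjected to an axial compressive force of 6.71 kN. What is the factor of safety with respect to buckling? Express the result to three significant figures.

n ≈ 5.23

Buckling occurs about the weak axis: I_min = h·b³/12 with b = 50.6 mm (the shorter side).
I_min = 107×50.6³/12 = 1.155×10^6 mm⁴
I = 1.155×10^6 mm⁴ = 1.155×10^-6 m⁴
Effective length L_e = K·L = 0.5 × 4.19 = 2.095 m
P_cr = π²EI / L_e² = π² × 13.5×10⁹ × 1.155×10^-6 / 2.095² = 3.507×10^4 N
Factor of safety n = P_cr / P = 35.069 / 6.71 = 5.23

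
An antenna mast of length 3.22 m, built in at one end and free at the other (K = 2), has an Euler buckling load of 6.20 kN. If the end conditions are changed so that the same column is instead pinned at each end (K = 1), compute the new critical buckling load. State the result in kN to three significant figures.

P_cr ∝ 1/K², so P_cr,new = P_cr,old × (K_old/K_new)² = 6.20 × (2/1)²
= 6.20 × 4.000 = 24.8 kN

P_cr ≈ 24.8 kN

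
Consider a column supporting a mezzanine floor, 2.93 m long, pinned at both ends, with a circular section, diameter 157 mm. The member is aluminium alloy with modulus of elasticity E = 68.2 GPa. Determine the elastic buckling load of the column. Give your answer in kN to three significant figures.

I = πd⁴/64 = π×157⁴/64 = 2.982×10^7 mm⁴
I = 2.982×10^7 mm⁴ = 2.982×10^-5 m⁴
Effective length L_e = K·L = 1 × 2.93 = 2.930 m
P_cr = π²EI / L_e² = π² × 68.2×10⁹ × 2.982×10^-5 / 2.930² = 2.338×10^6 N

P_cr ≈ 2340 kN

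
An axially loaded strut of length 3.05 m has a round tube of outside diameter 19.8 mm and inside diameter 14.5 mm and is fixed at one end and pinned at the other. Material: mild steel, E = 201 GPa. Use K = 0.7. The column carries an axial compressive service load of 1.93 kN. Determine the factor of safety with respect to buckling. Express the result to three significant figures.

n ≈ 1.21

d_o = 19.8 mm, d_i = 14.5 mm
I = π(d_o⁴ − d_i⁴)/64 = π(19.8⁴ − 14.50⁴)/64 = 5.375×10^3 mm⁴
I = 5.375×10^3 mm⁴ = 5.375×10^-9 m⁴
Effective length L_e = K·L = 0.7 × 3.05 = 2.135 m
P_cr = π²EI / L_e² = π² × 201×10⁹ × 5.375×10^-9 / 2.135² = 2.339×10^3 N
Factor of safety n = P_cr / P = 2.3391 / 1.93 = 1.21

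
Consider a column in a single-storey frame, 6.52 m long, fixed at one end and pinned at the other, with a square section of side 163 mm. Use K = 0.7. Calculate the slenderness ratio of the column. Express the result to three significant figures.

I = a⁴/12 = 163⁴/12 = 5.883×10^7 mm⁴
A = 2.657×10^4 mm²;  r_min = √(I/A) = √(5.883×10^7/2.657×10^4) = 47.05 mm
L_e = K·L = 0.7 × 6.52 m = 4.564 m = 4564.0 mm
λ = L_e / r_min = 4564.0 / 47.05 = 97.0

λ ≈ 97.0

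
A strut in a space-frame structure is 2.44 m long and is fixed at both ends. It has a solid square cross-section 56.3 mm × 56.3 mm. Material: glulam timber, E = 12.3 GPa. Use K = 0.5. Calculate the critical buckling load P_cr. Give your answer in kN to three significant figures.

P_cr ≈ 68.3 kN

I = a⁴/12 = 56.3⁴/12 = 8.372×10^5 mm⁴
I = 8.372×10^5 mm⁴ = 8.372×10^-7 m⁴
Effective length L_e = K·L = 0.5 × 2.44 = 1.220 m
P_cr = π²EI / L_e² = π² × 12.3×10⁹ × 8.372×10^-7 / 1.220² = 6.829×10^4 N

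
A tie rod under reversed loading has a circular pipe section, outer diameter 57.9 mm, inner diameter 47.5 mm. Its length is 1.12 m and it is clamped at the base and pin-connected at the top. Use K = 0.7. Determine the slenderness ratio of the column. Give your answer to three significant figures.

λ ≈ 41.9

d_o = 57.9 mm, d_i = 47.5 mm
I = π(d_o⁴ − d_i⁴)/64 = π(57.9⁴ − 47.50⁴)/64 = 3.018×10^5 mm⁴
A = 860.9 mm²;  r_min = √(I/A) = √(3.018×10^5/860.9) = 18.72 mm
L_e = K·L = 0.7 × 1.12 m = 0.7840 m = 784.00 mm
λ = L_e / r_min = 784.00 / 18.72 = 41.9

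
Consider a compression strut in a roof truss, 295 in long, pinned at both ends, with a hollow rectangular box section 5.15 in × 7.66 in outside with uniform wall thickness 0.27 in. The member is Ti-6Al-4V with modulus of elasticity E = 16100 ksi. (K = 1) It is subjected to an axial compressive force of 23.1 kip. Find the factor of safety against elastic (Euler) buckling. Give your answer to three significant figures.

Inner dimensions: h_i = 7.66 − 2×0.27 = 7.120 in, b_i = 5.15 − 2×0.27 = 4.610 in
Weak-axis I_min = (h_o·b_o³ − h_i·b_i³)/12 with b_o = 5.15, b_i = 4.610 in (shorter outer/inner sides).
I_min = (7.66×5.15³ − 7.120×4.610³)/12 = 29.06 in⁴
Effective length L_e = K·L = 1 × 295 = 295.0 in
P_cr = π²EI / L_e² = π² × 16100×10³ × 29.06 / 295.0² = 5.306×10^4 lb
Factor of safety n = P_cr / P = 53.062 / 23.1 = 2.30

n ≈ 2.30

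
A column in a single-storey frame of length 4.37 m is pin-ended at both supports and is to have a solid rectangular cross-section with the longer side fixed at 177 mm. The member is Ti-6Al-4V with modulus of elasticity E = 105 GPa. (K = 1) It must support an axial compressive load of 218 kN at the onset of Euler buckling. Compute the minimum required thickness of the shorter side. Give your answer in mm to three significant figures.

b ≈ 64.8 mm

L_e = K·L = 1 × 4.37 = 4.370 m
Required I = P_cr·L_e²/(π²E) = 2.180×10^5 × 4.370² / (π² × 1.05×10^11) = 4.017×10^-6 m⁴
I_req = 4.017×10^6 mm⁴
Rectangle, weak axis: I_min = h·b³/12 with h = 177 mm fixed  ⇒  b = (12I/h)^(1/3) = 64.8 mm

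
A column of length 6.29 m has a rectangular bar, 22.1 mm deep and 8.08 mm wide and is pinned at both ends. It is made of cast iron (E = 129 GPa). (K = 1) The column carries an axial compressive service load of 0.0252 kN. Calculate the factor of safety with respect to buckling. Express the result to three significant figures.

Buckling occurs about the weak axis: I_min = h·b³/12 with b = 8.08 mm (the shorter side).
I_min = 22.1×8.08³/12 = 971.5 mm⁴
I = 971.5 mm⁴ = 9.715×10^-10 m⁴
Effective length L_e = K·L = 1 × 6.29 = 6.290 m
P_cr = π²EI / L_e² = π² × 129×10⁹ × 9.715×10^-10 / 6.290² = 31.26 N
Factor of safety n = P_cr / P = 0.031263 / 0.0252 = 1.24

n ≈ 1.24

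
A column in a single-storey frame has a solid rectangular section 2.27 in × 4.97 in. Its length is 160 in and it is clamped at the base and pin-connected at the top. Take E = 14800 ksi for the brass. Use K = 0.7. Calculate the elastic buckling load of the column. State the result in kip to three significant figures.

Buckling occurs about the weak axis: I_min = h·b³/12 with b = 2.27 in (the shorter side).
I_min = 4.97×2.27³/12 = 4.845 in⁴
Effective length L_e = K·L = 0.7 × 160 = 112.0 in
P_cr = π²EI / L_e² = π² × 14800×10³ × 4.845 / 112.0² = 5.641×10^4 lb

P_cr ≈ 56.4 kip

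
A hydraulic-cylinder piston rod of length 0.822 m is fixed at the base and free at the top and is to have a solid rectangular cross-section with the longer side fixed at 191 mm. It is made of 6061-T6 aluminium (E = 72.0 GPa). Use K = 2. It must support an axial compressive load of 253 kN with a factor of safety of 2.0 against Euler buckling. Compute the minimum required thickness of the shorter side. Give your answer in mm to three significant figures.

Required P_cr = n·P = 2.0 × 253 = 506.0 kN
L_e = K·L = 2 × 0.822 = 1.644 m
Required I = P_cr·L_e²/(π²E) = 5.060×10^5 × 1.644² / (π² × 7.20×10^10) = 1.925×10^-6 m⁴
I_req = 1.925×10^6 mm⁴
Rectangle, weak axis: I_min = h·b³/12 with h = 191 mm fixed  ⇒  b = (12I/h)^(1/3) = 49.4 mm

b ≈ 49.4 mm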